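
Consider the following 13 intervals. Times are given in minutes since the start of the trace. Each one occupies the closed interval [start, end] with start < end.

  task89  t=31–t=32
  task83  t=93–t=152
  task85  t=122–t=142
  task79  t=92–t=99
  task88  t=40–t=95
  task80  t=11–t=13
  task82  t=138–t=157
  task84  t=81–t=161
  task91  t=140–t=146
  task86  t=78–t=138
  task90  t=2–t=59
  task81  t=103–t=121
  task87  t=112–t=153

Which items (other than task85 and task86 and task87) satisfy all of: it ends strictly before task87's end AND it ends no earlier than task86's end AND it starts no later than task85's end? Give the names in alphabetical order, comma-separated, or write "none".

Conditions: its end is strictly before task87's end (X.end < t=153) AND its end is no earlier than task86's end (X.end >= t=138) AND its start is no later than task85's end (X.start <= t=142).
task79: end t=99 < t=153? ✓; end t=99 >= t=138? ✗; start t=92 <= t=142? ✓ → no.
task80: end t=13 < t=153? ✓; end t=13 >= t=138? ✗; start t=11 <= t=142? ✓ → no.
task81: end t=121 < t=153? ✓; end t=121 >= t=138? ✗; start t=103 <= t=142? ✓ → no.
task82: end t=157 < t=153? ✗; end t=157 >= t=138? ✓; start t=138 <= t=142? ✓ → no.
task83: end t=152 < t=153? ✓; end t=152 >= t=138? ✓; start t=93 <= t=142? ✓ → yes.
task84: end t=161 < t=153? ✗; end t=161 >= t=138? ✓; start t=81 <= t=142? ✓ → no.
task88: end t=95 < t=153? ✓; end t=95 >= t=138? ✗; start t=40 <= t=142? ✓ → no.
task89: end t=32 < t=153? ✓; end t=32 >= t=138? ✗; start t=31 <= t=142? ✓ → no.
task90: end t=59 < t=153? ✓; end t=59 >= t=138? ✗; start t=2 <= t=142? ✓ → no.
task91: end t=146 < t=153? ✓; end t=146 >= t=138? ✓; start t=140 <= t=142? ✓ → yes.
Result: task83, task91.

task83, task91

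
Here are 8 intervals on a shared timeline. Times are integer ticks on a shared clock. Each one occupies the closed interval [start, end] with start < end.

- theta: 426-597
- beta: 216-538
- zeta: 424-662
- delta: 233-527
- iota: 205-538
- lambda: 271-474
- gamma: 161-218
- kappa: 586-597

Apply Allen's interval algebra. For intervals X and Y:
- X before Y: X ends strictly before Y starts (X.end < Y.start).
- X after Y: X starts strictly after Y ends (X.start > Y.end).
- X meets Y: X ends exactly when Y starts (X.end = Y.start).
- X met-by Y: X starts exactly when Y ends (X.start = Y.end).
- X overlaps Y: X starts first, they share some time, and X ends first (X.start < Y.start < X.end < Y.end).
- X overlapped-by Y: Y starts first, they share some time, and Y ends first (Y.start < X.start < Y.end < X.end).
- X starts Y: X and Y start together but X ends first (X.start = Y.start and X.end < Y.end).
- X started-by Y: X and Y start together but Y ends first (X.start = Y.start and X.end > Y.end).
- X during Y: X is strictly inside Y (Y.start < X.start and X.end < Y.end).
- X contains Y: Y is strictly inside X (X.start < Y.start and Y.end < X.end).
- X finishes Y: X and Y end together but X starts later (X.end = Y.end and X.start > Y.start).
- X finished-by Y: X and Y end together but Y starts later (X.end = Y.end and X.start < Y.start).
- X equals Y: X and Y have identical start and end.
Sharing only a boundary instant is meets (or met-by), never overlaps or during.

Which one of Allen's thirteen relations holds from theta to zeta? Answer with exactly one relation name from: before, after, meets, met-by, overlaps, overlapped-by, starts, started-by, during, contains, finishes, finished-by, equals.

theta = [426, 597]; zeta = [424, 662].
Compare endpoints: theta.start > zeta.start, theta.start < zeta.end, theta.end > zeta.start, theta.end < zeta.end.
That pattern is 'during'.

during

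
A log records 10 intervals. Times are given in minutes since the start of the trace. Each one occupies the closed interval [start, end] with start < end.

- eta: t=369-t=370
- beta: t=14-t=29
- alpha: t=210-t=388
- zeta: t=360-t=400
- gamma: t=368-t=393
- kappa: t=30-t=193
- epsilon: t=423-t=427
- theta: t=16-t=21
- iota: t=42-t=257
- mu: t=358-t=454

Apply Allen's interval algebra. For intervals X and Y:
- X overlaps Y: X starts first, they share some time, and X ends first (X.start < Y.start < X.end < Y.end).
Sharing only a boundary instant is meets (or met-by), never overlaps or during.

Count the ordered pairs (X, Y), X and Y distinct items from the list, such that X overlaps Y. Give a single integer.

5

Checking all 90 ordered pairs for relation 'overlaps'; matching pairs in alphabetical order:
(alpha, gamma): alpha overlaps gamma ✓
(alpha, mu): alpha overlaps mu ✓
(alpha, zeta): alpha overlaps zeta ✓
(iota, alpha): iota overlaps alpha ✓
(kappa, iota): kappa overlaps iota ✓
Count: 5.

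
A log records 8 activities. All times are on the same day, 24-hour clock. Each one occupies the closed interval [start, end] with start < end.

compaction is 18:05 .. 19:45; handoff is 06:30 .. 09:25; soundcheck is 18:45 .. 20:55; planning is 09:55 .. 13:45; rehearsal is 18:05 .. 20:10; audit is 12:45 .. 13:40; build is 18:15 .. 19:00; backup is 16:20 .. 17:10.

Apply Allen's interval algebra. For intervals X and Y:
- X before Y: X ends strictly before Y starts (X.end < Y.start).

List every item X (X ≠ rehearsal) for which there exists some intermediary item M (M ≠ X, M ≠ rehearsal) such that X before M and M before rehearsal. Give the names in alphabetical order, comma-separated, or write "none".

audit, handoff, planning

Target rehearsal = [18:05, 20:10].
Intermediaries M with M before rehearsal: audit, backup, handoff, planning.
Via audit — items with X before audit: handoff.
Via backup — items with X before backup: audit, handoff, planning.
Via handoff — items with X before handoff: none.
Via planning — items with X before planning: handoff.
Union: audit, handoff, planning.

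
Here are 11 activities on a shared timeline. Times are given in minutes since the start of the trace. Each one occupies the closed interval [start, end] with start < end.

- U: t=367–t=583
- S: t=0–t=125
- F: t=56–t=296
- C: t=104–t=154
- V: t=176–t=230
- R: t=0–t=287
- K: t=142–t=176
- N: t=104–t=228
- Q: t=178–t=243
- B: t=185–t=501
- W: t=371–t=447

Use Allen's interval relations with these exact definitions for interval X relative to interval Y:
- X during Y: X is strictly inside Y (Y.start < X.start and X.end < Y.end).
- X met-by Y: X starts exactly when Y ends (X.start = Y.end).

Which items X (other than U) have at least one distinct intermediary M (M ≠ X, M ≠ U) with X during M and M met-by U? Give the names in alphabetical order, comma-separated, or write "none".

Target U = [t=367, t=583].
Intermediaries M with M met-by U: none.
Union: none.

none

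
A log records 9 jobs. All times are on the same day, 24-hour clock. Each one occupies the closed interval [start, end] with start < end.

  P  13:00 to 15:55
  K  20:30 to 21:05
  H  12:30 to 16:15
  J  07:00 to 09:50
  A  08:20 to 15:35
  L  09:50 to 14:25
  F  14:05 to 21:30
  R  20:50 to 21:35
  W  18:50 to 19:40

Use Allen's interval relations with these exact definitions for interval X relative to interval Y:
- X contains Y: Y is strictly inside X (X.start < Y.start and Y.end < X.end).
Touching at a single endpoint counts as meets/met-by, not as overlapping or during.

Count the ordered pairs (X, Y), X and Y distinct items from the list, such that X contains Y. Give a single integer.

Checking all 72 ordered pairs for relation 'contains'; matching pairs in alphabetical order:
(A, L): A contains L ✓
(F, K): F contains K ✓
(F, W): F contains W ✓
(H, P): H contains P ✓
Count: 4.

4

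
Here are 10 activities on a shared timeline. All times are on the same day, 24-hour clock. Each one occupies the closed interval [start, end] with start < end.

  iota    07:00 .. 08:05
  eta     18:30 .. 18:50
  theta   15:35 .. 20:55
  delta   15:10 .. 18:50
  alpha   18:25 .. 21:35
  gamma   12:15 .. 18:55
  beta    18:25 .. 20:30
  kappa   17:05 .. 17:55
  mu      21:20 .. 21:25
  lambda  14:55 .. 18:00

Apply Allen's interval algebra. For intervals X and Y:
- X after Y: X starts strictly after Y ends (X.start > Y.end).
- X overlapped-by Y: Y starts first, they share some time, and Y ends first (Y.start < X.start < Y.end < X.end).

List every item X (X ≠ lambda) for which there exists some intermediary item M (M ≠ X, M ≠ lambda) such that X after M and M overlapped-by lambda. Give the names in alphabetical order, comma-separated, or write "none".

mu

Target lambda = [14:55, 18:00].
Intermediaries M with M overlapped-by lambda: delta, theta.
Via delta — items with X after delta: mu.
Via theta — items with X after theta: mu.
Union: mu.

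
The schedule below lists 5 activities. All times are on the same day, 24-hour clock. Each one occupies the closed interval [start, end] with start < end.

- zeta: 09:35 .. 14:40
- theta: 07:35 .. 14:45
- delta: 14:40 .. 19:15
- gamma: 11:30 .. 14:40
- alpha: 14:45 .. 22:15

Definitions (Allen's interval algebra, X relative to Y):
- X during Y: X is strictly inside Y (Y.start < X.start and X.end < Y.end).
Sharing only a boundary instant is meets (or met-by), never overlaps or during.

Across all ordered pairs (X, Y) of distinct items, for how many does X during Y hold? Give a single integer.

2

Checking all 20 ordered pairs for relation 'during'; matching pairs in alphabetical order:
(gamma, theta): gamma during theta ✓
(zeta, theta): zeta during theta ✓
Count: 2.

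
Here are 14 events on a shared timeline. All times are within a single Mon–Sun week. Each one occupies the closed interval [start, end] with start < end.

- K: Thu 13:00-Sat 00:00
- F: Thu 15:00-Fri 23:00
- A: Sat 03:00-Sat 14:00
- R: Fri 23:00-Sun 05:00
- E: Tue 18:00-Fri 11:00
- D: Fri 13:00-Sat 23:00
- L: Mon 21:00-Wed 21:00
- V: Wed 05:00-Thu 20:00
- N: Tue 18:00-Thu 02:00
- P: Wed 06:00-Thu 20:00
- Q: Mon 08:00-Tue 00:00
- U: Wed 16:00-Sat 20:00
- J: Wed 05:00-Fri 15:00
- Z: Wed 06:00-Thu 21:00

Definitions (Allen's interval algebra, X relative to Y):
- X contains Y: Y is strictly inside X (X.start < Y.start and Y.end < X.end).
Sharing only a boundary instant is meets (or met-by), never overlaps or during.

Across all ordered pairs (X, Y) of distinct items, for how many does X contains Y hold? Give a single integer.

Checking all 182 ordered pairs for relation 'contains'; matching pairs in alphabetical order:
(D, A): D contains A ✓
(E, P): E contains P ✓
(E, V): E contains V ✓
(E, Z): E contains Z ✓
(J, P): J contains P ✓
(J, Z): J contains Z ✓
(K, F): K contains F ✓
(R, A): R contains A ✓
(U, A): U contains A ✓
(U, F): U contains F ✓
(U, K): U contains K ✓
Count: 11.

11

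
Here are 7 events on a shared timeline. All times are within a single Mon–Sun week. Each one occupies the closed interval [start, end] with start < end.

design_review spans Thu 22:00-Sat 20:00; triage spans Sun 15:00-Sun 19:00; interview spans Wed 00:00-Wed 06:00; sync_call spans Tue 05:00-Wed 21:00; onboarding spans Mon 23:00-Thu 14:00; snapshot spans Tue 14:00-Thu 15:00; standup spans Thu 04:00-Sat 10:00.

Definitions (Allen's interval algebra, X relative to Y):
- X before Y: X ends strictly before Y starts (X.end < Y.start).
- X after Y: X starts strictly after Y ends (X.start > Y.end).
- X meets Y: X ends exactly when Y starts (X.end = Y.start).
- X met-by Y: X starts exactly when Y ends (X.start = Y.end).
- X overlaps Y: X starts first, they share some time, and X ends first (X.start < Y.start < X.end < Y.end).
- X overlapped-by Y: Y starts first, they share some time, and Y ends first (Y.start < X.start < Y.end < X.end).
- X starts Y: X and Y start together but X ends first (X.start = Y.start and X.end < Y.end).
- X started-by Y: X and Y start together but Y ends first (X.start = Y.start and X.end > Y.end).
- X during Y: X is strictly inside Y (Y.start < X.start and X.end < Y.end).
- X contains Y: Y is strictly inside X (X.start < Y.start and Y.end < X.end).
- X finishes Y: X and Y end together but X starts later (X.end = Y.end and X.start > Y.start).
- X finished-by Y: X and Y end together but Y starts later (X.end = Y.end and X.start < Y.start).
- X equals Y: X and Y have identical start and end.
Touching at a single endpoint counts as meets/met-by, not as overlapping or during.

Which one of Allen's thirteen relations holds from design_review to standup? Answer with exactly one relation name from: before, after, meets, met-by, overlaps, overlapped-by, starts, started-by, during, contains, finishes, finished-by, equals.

overlapped-by

design_review = [Thu 22:00, Sat 20:00]; standup = [Thu 04:00, Sat 10:00].
Compare endpoints: design_review.start > standup.start, design_review.start < standup.end, design_review.end > standup.start, design_review.end > standup.end.
That pattern is 'overlapped-by'.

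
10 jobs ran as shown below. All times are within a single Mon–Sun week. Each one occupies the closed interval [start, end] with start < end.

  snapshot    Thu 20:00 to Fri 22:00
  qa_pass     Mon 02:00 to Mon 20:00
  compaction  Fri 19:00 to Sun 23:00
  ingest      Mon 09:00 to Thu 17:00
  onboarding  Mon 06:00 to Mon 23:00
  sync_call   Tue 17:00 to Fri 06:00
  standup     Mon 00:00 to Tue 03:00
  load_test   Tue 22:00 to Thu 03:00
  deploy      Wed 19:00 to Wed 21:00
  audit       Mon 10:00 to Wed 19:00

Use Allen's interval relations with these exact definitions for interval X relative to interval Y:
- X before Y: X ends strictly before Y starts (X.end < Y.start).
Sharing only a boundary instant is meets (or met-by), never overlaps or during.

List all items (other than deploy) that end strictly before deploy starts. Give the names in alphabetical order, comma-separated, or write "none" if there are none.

Target deploy = [Wed 19:00, Wed 21:00].
audit [Mon 10:00, Wed 19:00] → meets → no.
compaction [Fri 19:00, Sun 23:00] → after → no.
ingest [Mon 09:00, Thu 17:00] → contains → no.
load_test [Tue 22:00, Thu 03:00] → contains → no.
onboarding [Mon 06:00, Mon 23:00] → before → yes.
qa_pass [Mon 02:00, Mon 20:00] → before → yes.
snapshot [Thu 20:00, Fri 22:00] → after → no.
standup [Mon 00:00, Tue 03:00] → before → yes.
sync_call [Tue 17:00, Fri 06:00] → contains → no.
Result: onboarding, qa_pass, standup.

onboarding, qa_pass, standup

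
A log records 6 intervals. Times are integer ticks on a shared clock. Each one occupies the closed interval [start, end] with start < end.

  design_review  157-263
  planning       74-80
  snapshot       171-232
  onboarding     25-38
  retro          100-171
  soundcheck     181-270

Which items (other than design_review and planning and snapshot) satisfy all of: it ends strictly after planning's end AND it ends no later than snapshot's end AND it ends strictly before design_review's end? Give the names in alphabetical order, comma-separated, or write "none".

Conditions: its end is strictly after planning's end (X.end > 80) AND its end is no later than snapshot's end (X.end <= 232) AND its end is strictly before design_review's end (X.end < 263).
onboarding: end 38 > 80? ✗; end 38 <= 232? ✓; end 38 < 263? ✓ → no.
retro: end 171 > 80? ✓; end 171 <= 232? ✓; end 171 < 263? ✓ → yes.
soundcheck: end 270 > 80? ✓; end 270 <= 232? ✗; end 270 < 263? ✗ → no.
Result: retro.

retro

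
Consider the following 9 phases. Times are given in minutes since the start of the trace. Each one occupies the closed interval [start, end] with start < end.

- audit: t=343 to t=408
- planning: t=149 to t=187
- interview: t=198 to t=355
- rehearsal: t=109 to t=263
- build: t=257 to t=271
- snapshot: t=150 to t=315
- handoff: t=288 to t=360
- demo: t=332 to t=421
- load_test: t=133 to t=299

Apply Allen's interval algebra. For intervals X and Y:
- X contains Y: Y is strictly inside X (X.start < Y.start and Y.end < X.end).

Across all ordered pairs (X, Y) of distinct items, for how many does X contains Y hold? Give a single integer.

6

Checking all 72 ordered pairs for relation 'contains'; matching pairs in alphabetical order:
(demo, audit): demo contains audit ✓
(interview, build): interview contains build ✓
(load_test, build): load_test contains build ✓
(load_test, planning): load_test contains planning ✓
(rehearsal, planning): rehearsal contains planning ✓
(snapshot, build): snapshot contains build ✓
Count: 6.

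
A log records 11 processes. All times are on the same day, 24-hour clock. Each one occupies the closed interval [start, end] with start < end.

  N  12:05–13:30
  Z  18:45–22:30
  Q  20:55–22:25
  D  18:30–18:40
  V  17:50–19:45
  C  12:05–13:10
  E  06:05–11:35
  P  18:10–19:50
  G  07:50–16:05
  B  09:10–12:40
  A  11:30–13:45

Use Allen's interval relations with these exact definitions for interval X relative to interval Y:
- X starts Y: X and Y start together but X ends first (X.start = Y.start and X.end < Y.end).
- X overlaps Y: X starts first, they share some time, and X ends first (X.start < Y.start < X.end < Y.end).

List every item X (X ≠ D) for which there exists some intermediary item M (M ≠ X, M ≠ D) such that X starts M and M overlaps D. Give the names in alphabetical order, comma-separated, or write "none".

Target D = [18:30, 18:40].
Intermediaries M with M overlaps D: none.
Union: none.

none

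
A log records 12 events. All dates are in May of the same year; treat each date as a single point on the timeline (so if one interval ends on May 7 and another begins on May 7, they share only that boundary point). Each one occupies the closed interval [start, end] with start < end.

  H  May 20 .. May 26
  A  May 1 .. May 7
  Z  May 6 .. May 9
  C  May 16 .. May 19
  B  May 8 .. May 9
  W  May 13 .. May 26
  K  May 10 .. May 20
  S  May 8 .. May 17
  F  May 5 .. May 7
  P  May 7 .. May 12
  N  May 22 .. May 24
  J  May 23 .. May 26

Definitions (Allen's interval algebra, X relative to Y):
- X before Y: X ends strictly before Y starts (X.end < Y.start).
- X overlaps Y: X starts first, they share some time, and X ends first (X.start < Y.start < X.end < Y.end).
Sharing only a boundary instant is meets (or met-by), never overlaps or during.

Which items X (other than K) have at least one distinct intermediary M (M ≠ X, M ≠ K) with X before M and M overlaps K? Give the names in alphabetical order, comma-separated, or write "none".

Target K = [May 10, May 20].
Intermediaries M with M overlaps K: P, S.
Via P — items with X before P: none.
Via S — items with X before S: A, F.
Union: A, F.

A, F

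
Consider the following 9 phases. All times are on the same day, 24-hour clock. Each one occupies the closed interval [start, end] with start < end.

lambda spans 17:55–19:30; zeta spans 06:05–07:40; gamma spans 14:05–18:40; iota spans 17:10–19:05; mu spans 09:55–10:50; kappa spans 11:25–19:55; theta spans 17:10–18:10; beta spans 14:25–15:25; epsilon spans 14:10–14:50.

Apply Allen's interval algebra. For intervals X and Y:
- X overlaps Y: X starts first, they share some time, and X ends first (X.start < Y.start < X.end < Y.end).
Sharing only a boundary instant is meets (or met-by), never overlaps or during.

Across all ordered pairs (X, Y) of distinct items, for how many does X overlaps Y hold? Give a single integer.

5

Checking all 72 ordered pairs for relation 'overlaps'; matching pairs in alphabetical order:
(epsilon, beta): epsilon overlaps beta ✓
(gamma, iota): gamma overlaps iota ✓
(gamma, lambda): gamma overlaps lambda ✓
(iota, lambda): iota overlaps lambda ✓
(theta, lambda): theta overlaps lambda ✓
Count: 5.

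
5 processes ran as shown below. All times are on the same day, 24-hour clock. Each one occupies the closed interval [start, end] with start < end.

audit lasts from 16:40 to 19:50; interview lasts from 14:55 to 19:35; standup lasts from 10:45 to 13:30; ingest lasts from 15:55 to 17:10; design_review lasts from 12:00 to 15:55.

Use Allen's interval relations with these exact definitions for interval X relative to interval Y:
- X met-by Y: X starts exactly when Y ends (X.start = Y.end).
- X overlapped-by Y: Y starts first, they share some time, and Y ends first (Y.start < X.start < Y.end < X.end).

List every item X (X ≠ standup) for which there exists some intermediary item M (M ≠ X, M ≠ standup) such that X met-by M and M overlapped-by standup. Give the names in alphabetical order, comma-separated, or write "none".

ingest

Target standup = [10:45, 13:30].
Intermediaries M with M overlapped-by standup: design_review.
Via design_review — items with X met-by design_review: ingest.
Union: ingest.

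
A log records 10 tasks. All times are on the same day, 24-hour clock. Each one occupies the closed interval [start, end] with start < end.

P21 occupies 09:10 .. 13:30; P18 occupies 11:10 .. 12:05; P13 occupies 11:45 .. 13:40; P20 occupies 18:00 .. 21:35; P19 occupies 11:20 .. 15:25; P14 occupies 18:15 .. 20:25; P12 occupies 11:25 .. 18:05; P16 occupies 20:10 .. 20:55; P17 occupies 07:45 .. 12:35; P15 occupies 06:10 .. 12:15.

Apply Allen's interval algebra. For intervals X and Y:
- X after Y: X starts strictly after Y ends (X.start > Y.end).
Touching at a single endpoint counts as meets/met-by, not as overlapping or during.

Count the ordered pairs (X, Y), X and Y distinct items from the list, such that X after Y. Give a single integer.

Checking all 90 ordered pairs for relation 'after'; matching pairs in alphabetical order:
(P14, P12): P14 after P12 ✓
(P14, P13): P14 after P13 ✓
(P14, P15): P14 after P15 ✓
(P14, P17): P14 after P17 ✓
(P14, P18): P14 after P18 ✓
(P14, P19): P14 after P19 ✓
(P14, P21): P14 after P21 ✓
(P16, P12): P16 after P12 ✓
(P16, P13): P16 after P13 ✓
(P16, P15): P16 after P15 ✓
(P16, P17): P16 after P17 ✓
(P16, P18): P16 after P18 ✓
(P16, P19): P16 after P19 ✓
(P16, P21): P16 after P21 ✓
(P20, P13): P20 after P13 ✓
(P20, P15): P20 after P15 ✓
(P20, P17): P20 after P17 ✓
(P20, P18): P20 after P18 ✓
(P20, P19): P20 after P19 ✓
(P20, P21): P20 after P21 ✓
Count: 20.

20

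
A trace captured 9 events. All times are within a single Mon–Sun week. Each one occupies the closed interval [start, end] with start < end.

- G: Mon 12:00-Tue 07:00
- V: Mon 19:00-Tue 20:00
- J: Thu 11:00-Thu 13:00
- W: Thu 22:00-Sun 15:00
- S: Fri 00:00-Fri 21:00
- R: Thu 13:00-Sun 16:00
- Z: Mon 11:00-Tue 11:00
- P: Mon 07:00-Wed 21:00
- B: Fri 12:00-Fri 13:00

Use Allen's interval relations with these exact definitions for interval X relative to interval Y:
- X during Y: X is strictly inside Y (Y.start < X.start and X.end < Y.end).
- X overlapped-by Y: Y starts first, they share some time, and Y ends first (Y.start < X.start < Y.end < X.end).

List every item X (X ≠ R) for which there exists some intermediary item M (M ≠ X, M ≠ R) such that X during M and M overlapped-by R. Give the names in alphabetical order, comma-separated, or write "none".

Target R = [Thu 13:00, Sun 16:00].
Intermediaries M with M overlapped-by R: none.
Union: none.

none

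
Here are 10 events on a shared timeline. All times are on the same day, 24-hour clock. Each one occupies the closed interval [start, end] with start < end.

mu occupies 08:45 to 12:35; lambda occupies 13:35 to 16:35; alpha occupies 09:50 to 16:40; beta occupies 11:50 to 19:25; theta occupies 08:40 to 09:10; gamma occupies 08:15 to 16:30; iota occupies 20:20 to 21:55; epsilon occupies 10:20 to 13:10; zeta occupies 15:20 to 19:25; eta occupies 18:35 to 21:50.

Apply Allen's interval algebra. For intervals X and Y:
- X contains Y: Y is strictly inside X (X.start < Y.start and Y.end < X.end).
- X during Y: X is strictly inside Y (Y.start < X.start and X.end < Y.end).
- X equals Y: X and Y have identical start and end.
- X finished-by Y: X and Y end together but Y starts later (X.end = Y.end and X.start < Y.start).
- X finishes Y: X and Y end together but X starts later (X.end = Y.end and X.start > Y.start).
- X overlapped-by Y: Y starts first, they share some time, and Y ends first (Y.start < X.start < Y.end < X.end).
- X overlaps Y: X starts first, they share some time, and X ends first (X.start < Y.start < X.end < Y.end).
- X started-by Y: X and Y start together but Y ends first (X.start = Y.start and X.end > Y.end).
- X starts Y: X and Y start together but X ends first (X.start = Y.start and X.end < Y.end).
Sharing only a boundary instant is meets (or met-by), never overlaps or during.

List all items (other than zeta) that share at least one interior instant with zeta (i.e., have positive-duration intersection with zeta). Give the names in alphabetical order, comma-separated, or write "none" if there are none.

Target zeta = [15:20, 19:25].
alpha [09:50, 16:40] → overlaps → yes.
beta [11:50, 19:25] → finished-by → yes.
epsilon [10:20, 13:10] → before → no.
eta [18:35, 21:50] → overlapped-by → yes.
gamma [08:15, 16:30] → overlaps → yes.
iota [20:20, 21:55] → after → no.
lambda [13:35, 16:35] → overlaps → yes.
mu [08:45, 12:35] → before → no.
theta [08:40, 09:10] → before → no.
Result: alpha, beta, eta, gamma, lambda.

alpha, beta, eta, gamma, lambda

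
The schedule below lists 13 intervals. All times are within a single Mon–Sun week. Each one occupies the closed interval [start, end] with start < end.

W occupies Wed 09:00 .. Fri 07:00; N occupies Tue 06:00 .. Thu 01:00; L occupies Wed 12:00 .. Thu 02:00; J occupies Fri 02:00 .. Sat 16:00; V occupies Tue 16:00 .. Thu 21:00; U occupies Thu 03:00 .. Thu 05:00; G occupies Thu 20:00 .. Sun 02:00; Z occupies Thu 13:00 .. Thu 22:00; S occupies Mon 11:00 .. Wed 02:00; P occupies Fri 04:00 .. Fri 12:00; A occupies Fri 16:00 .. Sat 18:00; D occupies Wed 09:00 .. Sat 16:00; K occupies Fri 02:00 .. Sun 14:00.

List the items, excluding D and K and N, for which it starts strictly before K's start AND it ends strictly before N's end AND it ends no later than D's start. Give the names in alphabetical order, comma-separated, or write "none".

Conditions: its start is strictly before K's start (X.start < Fri 02:00) AND its end is strictly before N's end (X.end < Thu 01:00) AND its end is no later than D's start (X.end <= Wed 09:00).
A: start Fri 16:00 < Fri 02:00? ✗; end Sat 18:00 < Thu 01:00? ✗; end Sat 18:00 <= Wed 09:00? ✗ → no.
G: start Thu 20:00 < Fri 02:00? ✓; end Sun 02:00 < Thu 01:00? ✗; end Sun 02:00 <= Wed 09:00? ✗ → no.
J: start Fri 02:00 < Fri 02:00? ✗; end Sat 16:00 < Thu 01:00? ✗; end Sat 16:00 <= Wed 09:00? ✗ → no.
L: start Wed 12:00 < Fri 02:00? ✓; end Thu 02:00 < Thu 01:00? ✗; end Thu 02:00 <= Wed 09:00? ✗ → no.
P: start Fri 04:00 < Fri 02:00? ✗; end Fri 12:00 < Thu 01:00? ✗; end Fri 12:00 <= Wed 09:00? ✗ → no.
S: start Mon 11:00 < Fri 02:00? ✓; end Wed 02:00 < Thu 01:00? ✓; end Wed 02:00 <= Wed 09:00? ✓ → yes.
U: start Thu 03:00 < Fri 02:00? ✓; end Thu 05:00 < Thu 01:00? ✗; end Thu 05:00 <= Wed 09:00? ✗ → no.
V: start Tue 16:00 < Fri 02:00? ✓; end Thu 21:00 < Thu 01:00? ✗; end Thu 21:00 <= Wed 09:00? ✗ → no.
W: start Wed 09:00 < Fri 02:00? ✓; end Fri 07:00 < Thu 01:00? ✗; end Fri 07:00 <= Wed 09:00? ✗ → no.
Z: start Thu 13:00 < Fri 02:00? ✓; end Thu 22:00 < Thu 01:00? ✗; end Thu 22:00 <= Wed 09:00? ✗ → no.
Result: S.

S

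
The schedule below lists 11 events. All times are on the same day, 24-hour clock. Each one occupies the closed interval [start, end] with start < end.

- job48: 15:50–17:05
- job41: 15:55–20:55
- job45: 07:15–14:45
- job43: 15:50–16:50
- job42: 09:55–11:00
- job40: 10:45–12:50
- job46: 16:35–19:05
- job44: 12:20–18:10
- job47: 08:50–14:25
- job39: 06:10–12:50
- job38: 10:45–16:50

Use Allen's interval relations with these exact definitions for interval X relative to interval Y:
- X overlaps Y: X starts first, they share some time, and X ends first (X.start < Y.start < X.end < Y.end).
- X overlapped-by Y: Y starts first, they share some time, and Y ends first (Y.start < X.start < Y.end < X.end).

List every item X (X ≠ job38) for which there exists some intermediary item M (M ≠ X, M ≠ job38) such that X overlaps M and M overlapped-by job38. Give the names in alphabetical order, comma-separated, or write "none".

Target job38 = [10:45, 16:50].
Intermediaries M with M overlapped-by job38: job41, job44, job46, job48.
Via job41 — items with X overlaps job41: job43, job44, job48.
Via job44 — items with X overlaps job44: job39, job40, job45, job47.
Via job46 — items with X overlaps job46: job43, job44, job48.
Via job48 — items with X overlaps job48: none.
Union: job39, job40, job43, job44, job45, job47, job48.

job39, job40, job43, job44, job45, job47, job48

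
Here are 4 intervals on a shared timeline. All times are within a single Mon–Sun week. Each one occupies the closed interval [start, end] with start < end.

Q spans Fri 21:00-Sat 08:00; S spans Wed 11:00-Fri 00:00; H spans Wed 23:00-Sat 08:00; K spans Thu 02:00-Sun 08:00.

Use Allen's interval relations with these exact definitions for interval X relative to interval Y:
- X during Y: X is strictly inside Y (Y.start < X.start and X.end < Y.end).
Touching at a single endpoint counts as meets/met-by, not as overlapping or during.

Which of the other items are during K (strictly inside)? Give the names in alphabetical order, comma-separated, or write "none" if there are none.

Q

Target K = [Thu 02:00, Sun 08:00].
H [Wed 23:00, Sat 08:00] → overlaps → no.
Q [Fri 21:00, Sat 08:00] → during → yes.
S [Wed 11:00, Fri 00:00] → overlaps → no.
Result: Q.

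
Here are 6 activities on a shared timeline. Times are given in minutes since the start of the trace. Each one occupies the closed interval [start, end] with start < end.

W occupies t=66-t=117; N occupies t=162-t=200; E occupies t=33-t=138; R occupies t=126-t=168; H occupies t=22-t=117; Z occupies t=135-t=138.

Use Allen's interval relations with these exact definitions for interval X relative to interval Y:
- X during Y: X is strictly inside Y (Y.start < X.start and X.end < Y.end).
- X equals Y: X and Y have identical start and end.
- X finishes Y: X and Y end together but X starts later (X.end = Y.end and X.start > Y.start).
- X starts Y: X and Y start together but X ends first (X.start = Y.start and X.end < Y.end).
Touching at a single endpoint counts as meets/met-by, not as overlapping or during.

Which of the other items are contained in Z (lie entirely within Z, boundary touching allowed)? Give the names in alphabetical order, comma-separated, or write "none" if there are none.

none

Target Z = [t=135, t=138].
E [t=33, t=138] → finished-by → no.
H [t=22, t=117] → before → no.
N [t=162, t=200] → after → no.
R [t=126, t=168] → contains → no.
W [t=66, t=117] → before → no.
Result: none.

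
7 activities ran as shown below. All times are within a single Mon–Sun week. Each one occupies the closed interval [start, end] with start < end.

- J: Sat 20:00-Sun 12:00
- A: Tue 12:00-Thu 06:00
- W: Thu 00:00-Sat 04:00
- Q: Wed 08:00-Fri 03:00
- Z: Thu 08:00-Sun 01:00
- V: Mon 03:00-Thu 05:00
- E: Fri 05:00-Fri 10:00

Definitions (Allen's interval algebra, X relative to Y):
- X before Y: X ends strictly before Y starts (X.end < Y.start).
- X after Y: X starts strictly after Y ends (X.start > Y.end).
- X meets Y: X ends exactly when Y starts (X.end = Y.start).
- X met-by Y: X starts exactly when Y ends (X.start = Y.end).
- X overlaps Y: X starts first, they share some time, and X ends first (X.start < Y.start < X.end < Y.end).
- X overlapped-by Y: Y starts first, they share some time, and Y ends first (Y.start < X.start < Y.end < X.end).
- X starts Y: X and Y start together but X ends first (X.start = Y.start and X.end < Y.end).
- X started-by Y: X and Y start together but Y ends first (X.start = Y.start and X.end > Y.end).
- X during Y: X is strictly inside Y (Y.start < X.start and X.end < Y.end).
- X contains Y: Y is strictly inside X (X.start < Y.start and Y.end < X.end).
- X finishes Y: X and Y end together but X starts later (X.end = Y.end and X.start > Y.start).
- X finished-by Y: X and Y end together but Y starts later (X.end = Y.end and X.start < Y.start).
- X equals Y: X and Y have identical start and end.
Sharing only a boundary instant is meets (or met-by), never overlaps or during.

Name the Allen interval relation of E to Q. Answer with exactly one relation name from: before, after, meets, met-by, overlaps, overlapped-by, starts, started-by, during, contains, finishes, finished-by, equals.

after

E = [Fri 05:00, Fri 10:00]; Q = [Wed 08:00, Fri 03:00].
Compare endpoints: E.start > Q.start, E.start > Q.end, E.end > Q.start, E.end > Q.end.
That pattern is 'after'.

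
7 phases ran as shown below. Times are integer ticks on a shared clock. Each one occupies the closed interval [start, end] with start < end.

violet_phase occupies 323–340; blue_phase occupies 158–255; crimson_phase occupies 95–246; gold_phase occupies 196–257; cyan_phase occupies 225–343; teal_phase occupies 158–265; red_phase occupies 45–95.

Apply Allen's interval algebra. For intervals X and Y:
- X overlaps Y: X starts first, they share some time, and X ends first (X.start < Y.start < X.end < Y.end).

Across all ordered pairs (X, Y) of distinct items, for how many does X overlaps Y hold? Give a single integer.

8

Checking all 42 ordered pairs for relation 'overlaps'; matching pairs in alphabetical order:
(blue_phase, cyan_phase): blue_phase overlaps cyan_phase ✓
(blue_phase, gold_phase): blue_phase overlaps gold_phase ✓
(crimson_phase, blue_phase): crimson_phase overlaps blue_phase ✓
(crimson_phase, cyan_phase): crimson_phase overlaps cyan_phase ✓
(crimson_phase, gold_phase): crimson_phase overlaps gold_phase ✓
(crimson_phase, teal_phase): crimson_phase overlaps teal_phase ✓
(gold_phase, cyan_phase): gold_phase overlaps cyan_phase ✓
(teal_phase, cyan_phase): teal_phase overlaps cyan_phase ✓
Count: 8.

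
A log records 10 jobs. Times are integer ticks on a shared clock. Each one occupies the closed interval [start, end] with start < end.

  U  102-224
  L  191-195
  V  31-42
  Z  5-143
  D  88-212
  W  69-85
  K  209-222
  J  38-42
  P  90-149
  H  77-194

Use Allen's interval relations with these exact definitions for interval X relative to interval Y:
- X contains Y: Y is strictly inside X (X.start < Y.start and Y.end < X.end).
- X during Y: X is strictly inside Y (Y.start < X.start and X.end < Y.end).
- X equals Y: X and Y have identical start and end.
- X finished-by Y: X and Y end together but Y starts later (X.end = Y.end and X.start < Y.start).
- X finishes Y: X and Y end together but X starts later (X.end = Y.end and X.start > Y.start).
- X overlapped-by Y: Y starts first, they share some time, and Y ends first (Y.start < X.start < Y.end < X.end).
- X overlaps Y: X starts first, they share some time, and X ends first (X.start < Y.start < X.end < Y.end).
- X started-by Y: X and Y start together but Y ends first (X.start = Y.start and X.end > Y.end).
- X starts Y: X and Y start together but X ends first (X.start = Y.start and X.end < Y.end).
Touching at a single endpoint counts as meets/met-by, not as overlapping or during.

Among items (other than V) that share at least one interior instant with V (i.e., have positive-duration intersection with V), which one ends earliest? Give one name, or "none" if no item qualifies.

Target V = [31, 42].
D [88, 212] → after → excluded.
H [77, 194] → after → excluded.
J [38, 42] → finishes → candidate.
K [209, 222] → after → excluded.
L [191, 195] → after → excluded.
P [90, 149] → after → excluded.
U [102, 224] → after → excluded.
W [69, 85] → after → excluded.
Z [5, 143] → contains → candidate.
Among candidates, earliest end is 42 → J.

J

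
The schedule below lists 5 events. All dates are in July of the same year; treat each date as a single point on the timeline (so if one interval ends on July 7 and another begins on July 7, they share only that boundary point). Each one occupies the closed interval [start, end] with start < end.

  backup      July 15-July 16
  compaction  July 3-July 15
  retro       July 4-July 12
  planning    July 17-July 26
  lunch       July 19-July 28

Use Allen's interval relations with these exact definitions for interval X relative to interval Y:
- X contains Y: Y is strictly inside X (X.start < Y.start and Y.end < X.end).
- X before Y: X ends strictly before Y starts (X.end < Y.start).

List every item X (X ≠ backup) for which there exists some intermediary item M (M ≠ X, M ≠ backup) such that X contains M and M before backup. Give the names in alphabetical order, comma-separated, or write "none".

Target backup = [July 15, July 16].
Intermediaries M with M before backup: retro.
Via retro — items with X contains retro: compaction.
Union: compaction.

compaction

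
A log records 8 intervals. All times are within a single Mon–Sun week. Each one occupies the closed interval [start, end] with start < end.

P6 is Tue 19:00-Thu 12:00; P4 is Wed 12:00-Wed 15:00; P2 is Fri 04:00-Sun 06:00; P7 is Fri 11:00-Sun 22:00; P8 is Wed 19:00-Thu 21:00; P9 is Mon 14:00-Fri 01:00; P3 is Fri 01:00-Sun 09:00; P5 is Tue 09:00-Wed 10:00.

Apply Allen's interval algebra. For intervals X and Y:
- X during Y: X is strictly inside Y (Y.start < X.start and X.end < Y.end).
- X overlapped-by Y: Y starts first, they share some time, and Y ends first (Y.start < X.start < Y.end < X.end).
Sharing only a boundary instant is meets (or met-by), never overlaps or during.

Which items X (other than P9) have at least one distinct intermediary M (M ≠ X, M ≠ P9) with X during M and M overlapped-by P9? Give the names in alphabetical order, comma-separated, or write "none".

Target P9 = [Mon 14:00, Fri 01:00].
Intermediaries M with M overlapped-by P9: none.
Union: none.

none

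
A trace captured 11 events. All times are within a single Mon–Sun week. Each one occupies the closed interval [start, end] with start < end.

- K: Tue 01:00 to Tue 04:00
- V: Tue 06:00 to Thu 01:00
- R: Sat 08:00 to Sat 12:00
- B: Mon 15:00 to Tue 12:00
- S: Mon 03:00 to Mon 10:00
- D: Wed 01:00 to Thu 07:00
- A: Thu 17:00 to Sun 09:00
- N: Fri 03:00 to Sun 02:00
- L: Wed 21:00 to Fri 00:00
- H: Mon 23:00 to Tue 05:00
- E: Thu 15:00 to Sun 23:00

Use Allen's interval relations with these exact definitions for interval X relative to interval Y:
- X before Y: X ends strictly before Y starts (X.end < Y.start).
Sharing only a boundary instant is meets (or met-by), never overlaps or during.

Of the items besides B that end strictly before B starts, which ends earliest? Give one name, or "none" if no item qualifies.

Target B = [Mon 15:00, Tue 12:00].
A [Thu 17:00, Sun 09:00] → after → excluded.
D [Wed 01:00, Thu 07:00] → after → excluded.
E [Thu 15:00, Sun 23:00] → after → excluded.
H [Mon 23:00, Tue 05:00] → during → excluded.
K [Tue 01:00, Tue 04:00] → during → excluded.
L [Wed 21:00, Fri 00:00] → after → excluded.
N [Fri 03:00, Sun 02:00] → after → excluded.
R [Sat 08:00, Sat 12:00] → after → excluded.
S [Mon 03:00, Mon 10:00] → before → candidate.
V [Tue 06:00, Thu 01:00] → overlapped-by → excluded.
Among candidates, earliest end is Mon 10:00 → S.

S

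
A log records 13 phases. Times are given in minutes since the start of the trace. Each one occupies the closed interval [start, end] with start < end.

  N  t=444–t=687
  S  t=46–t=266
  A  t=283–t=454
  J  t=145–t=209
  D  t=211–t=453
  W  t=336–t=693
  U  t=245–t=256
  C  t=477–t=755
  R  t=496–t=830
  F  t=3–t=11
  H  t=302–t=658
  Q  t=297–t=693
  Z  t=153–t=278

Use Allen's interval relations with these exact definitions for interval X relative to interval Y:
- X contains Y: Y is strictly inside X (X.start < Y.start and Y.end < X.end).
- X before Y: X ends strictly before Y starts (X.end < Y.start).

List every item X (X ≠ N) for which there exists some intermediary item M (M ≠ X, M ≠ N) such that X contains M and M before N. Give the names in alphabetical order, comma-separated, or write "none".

D, S, Z

Target N = [t=444, t=687].
Intermediaries M with M before N: F, J, S, U, Z.
Via F — items with X contains F: none.
Via J — items with X contains J: S.
Via S — items with X contains S: none.
Via U — items with X contains U: D, S, Z.
Via Z — items with X contains Z: none.
Union: D, S, Z.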